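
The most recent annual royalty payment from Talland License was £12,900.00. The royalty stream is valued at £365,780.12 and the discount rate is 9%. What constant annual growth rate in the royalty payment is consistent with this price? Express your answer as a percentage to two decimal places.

P = D₀(1+g)/(r−g) ⇒ P(r−g) = D₀(1+g) ⇒ g(P+D₀) = P·r − D₀
g = (P·r − D₀)/(P + D₀) = (£365,780.12×0.09 − £12,900.00) / (£365,780.12 + £12,900.00) = 0.052868

5.29%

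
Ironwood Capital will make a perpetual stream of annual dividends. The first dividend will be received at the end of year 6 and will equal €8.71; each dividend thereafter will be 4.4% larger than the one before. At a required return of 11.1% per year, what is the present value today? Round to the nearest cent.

Value at end of year 5: C₁ / (r − g) = €8.71 / (0.111 − 0.044) = €130.0000
Discount to today: PV = €130.0000 / (1 + 0.111)^5 = €130.0000 / 1.692662 = €76.80

€76.80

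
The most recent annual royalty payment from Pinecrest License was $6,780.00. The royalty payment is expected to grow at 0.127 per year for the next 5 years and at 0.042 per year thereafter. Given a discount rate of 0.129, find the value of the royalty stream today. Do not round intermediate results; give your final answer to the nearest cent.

D_1 = 7641.06000
D_2 = 8611.47462
D_3 = 9705.13190
D_4 = 10937.68365
D_5 = 12326.76947
Terminal value at year 5: TV = D_5×(1+g_2)/(r−g_2) = 12844.49379/0.087 = 147637.85964
P_0 = D_1/(1+r)^1 + D_2/(1+r)^2 + D_3/(1+r)^3 + D_4/(1+r)^4 + D_5/(1+r)^5 + TV/(1+r)^5
    = 6767.98937 + 6756.00002 + 6744.03191 + 6732.08499 + 6720.15924 + 80487.42452 = 114207.69005

$114207.69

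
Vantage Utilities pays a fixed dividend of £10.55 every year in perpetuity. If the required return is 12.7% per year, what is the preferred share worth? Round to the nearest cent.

Level perpetuity: PV = C / r = £10.55 / 0.127 = £83.07

£83.07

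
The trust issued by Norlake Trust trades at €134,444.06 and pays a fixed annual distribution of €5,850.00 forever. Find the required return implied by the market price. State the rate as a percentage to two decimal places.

4.35%

P = C/r ⇒ r = C/P = €5,850.00/€134,444.06 = 0.043513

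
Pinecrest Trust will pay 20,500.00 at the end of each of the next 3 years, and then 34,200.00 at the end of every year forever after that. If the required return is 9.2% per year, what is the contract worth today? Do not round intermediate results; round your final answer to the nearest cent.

337183.63

PV of 3-year annuity: 20,500.00 × [1 − (1+0.092)^−3] / 0.092 = 51707.13227
Perpetuity value at year 3: 34,200.00 / 0.092 = 371739.13043
PV of perpetuity: 371739.13043 / (1+0.092)^3 = 285476.50002
Total PV = 51707.13227 + 285476.50002 = 337183.63228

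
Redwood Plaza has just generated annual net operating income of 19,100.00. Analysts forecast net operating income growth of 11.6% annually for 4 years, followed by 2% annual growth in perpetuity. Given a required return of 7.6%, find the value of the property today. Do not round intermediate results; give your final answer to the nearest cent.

486350.20

D_1 = 21315.60000
D_2 = 23788.20960
D_3 = 26547.64191
D_4 = 29627.16838
Terminal value at year 4: TV = D_4×(1+g_2)/(r−g_2) = 30219.71174/0.056 = 539637.70970
P_0 = D_1/(1+r)^1 + D_2/(1+r)^2 + D_3/(1+r)^3 + D_4/(1+r)^4 + TV/(1+r)^4
    = 19810.03717 + 20546.46978 + 21310.27907 + 22102.48275 + 402580.93584 = 486350.20462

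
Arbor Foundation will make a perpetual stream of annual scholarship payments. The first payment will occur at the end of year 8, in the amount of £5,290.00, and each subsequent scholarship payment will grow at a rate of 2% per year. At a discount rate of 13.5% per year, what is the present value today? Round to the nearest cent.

Value at end of year 7: C₁ / (r − g) = £5,290.00 / (0.135 − 0.02) = £46,000.0000
Discount to today: PV = £46,000.0000 / (1 + 0.135)^7 = £46,000.0000 / 2.426448 = £18,957.75

£18957.75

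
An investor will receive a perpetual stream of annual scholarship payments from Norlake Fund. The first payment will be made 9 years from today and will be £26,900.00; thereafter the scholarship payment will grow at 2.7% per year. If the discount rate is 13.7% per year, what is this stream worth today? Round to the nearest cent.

Value at end of year 8: C₁ / (r − g) = £26,900.00 / (0.137 − 0.027) = £244,545.4545
Discount to today: PV = £244,545.4545 / (1 + 0.137)^8 = £244,545.4545 / 2.793082 = £87,553.98

£87553.98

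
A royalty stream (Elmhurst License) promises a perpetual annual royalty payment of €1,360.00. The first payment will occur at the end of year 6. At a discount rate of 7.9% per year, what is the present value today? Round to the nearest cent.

Value at end of year 5: C / r = €1,360.00 / 0.079 = €17,215.1899
Discount to today: PV = €17,215.1899 / (1 + 0.079)^5 = €17,215.1899 / 1.462538 = €11,770.76

€11770.76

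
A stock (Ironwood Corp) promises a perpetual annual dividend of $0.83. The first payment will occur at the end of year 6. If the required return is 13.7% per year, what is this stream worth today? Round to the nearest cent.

$3.19

Value at end of year 5: C / r = $0.83 / 0.137 = $6.0584
Discount to today: PV = $6.0584 / (1 + 0.137)^5 = $6.0584 / 1.900213 = $3.19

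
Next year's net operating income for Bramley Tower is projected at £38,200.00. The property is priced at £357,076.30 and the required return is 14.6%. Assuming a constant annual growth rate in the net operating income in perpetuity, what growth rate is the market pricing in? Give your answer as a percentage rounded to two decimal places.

P = D₁/(r−g) ⇒ g = r − D₁/P = 0.146 − £38,200.00/£357,076.30 = 0.039020

3.90%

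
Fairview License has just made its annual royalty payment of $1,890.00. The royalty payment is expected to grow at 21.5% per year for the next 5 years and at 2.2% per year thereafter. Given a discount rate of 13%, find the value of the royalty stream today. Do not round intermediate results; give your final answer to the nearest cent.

$37511.50

D_1 = 2296.35000
D_2 = 2790.06525
D_3 = 3389.92928
D_4 = 4118.76407
D_5 = 5004.29835
Terminal value at year 5: TV = D_5×(1+g_2)/(r−g_2) = 5114.39291/0.108 = 47355.48994
P_0 = D_1/(1+r)^1 + D_2/(1+r)^2 + D_3/(1+r)^3 + D_4/(1+r)^4 + D_5/(1+r)^5 + TV/(1+r)^5
    = 2032.16814 + 2185.03035 + 2349.39104 + 2526.11514 + 2716.13265 + 25702.66269 = 37511.50001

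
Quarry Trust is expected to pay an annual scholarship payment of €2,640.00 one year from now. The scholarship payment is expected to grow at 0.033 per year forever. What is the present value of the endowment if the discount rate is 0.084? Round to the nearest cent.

Growing perpetuity: P = D₁ / (r − g) = €2,640.0000 / (0.084 − 0.033) = €51,764.71

€51764.71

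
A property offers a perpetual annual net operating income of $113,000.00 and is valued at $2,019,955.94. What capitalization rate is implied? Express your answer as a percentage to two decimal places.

5.59%

P = C/r ⇒ r = C/P = $113,000.00/$2,019,955.94 = 0.055942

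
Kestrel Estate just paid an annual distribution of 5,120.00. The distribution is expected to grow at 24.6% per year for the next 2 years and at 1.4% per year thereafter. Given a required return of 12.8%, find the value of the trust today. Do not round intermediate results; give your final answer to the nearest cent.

D_1 = 6379.52000
D_2 = 7948.88192
Terminal value at year 2: TV = D_2×(1+g_2)/(r−g_2) = 8060.16627/0.114 = 70703.21287
P_0 = D_1/(1+r)^1 + D_2/(1+r)^2 + TV/(1+r)^2
    = 5655.60284 + 6247.23505 + 55567.51175 = 67470.34963

67470.35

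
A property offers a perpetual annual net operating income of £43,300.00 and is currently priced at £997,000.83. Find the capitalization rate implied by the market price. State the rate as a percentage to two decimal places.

4.34%

P = C/r ⇒ r = C/P = £43,300.00/£997,000.83 = 0.043430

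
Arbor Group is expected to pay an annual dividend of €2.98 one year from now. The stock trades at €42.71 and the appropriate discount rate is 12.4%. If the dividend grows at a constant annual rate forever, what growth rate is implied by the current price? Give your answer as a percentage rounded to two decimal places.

P = D₁/(r−g) ⇒ g = r − D₁/P = 0.124 − €2.98/€42.71 = 0.054227

5.42%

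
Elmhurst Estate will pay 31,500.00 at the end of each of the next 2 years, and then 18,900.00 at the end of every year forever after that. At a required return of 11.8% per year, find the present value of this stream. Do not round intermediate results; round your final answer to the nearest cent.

181520.23

PV of 2-year annuity: 31,500.00 × [1 − (1+0.118)^−2] / 0.118 = 53376.84531
Perpetuity value at year 2: 18,900.00 / 0.118 = 160169.49153
PV of perpetuity: 160169.49153 / (1+0.118)^2 = 128143.38434
Total PV = 53376.84531 + 128143.38434 = 181520.22965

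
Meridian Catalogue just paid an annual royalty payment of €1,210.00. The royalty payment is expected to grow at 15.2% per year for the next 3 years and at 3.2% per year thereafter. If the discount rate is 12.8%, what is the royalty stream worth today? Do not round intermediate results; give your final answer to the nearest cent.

D_1 = 1393.92000
D_2 = 1605.79584
D_3 = 1849.87681
Terminal value at year 3: TV = D_3×(1+g_2)/(r−g_2) = 1909.07287/0.096 = 19886.17568
P_0 = D_1/(1+r)^1 + D_2/(1+r)^2 + D_3/(1+r)^3 + TV/(1+r)^3
    = 1235.74468 + 1262.03712 + 1288.88897 + 13855.55648 = 17642.22725

€17642.23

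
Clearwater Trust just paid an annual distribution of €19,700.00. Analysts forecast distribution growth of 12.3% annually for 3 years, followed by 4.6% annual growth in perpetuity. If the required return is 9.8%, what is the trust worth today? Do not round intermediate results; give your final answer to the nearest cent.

€485794.23

D_1 = 22123.10000
D_2 = 24844.24130
D_3 = 27900.08298
Terminal value at year 3: TV = D_3×(1+g_2)/(r−g_2) = 29183.48680/0.052 = 561220.89994
P_0 = D_1/(1+r)^1 + D_2/(1+r)^2 + D_3/(1+r)^3 + TV/(1+r)^3
    = 20148.54281 + 20607.29833 + 21076.49912 + 423961.88605 = 485794.22630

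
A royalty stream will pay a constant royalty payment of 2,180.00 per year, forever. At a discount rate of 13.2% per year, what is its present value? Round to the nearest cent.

Level perpetuity: PV = C / r = 2,180.00 / 0.132 = 16,515.15

16515.15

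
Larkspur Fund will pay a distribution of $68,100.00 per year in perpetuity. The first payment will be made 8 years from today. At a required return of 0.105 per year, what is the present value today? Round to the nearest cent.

$322419.92

Value at end of year 7: C / r = $68,100.00 / 0.105 = $648,571.4286
Discount to today: PV = $648,571.4286 / (1 + 0.105)^7 = $648,571.4286 / 2.011574 = $322,419.92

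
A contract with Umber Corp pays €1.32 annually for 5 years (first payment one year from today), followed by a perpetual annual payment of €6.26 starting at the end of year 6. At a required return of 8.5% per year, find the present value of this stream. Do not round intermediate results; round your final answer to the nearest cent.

€54.18

PV of 5-year annuity: €1.32 × [1 − (1+0.085)^−5] / 0.085 = 5.20165
Perpetuity value at year 5: €6.26 / 0.085 = 73.64706
PV of perpetuity: 73.64706 / (1+0.085)^5 = 48.97864
Total PV = 5.20165 + 48.97864 = 54.18029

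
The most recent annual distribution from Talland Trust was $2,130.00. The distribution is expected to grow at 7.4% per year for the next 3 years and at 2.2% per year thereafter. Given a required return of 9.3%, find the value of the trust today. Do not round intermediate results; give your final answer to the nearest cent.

$35259.12

D_1 = 2287.62000
D_2 = 2456.90388
D_3 = 2638.71477
Terminal value at year 3: TV = D_3×(1+g_2)/(r−g_2) = 2696.76649/0.071 = 37982.62665
P_0 = D_1/(1+r)^1 + D_2/(1+r)^2 + D_3/(1+r)^3 + TV/(1+r)^3
    = 2092.97347 + 2056.59058 + 2020.84015 + 29088.71313 = 35259.11733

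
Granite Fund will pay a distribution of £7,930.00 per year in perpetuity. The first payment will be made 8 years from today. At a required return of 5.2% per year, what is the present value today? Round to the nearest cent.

Value at end of year 7: C / r = £7,930.00 / 0.052 = £152,500.0000
Discount to today: PV = £152,500.0000 / (1 + 0.052)^7 = £152,500.0000 / 1.425969 = £106,944.80

£106944.80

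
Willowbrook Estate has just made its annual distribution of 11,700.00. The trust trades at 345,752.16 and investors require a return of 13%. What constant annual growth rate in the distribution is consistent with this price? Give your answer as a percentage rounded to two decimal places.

P = D₀(1+g)/(r−g) ⇒ P(r−g) = D₀(1+g) ⇒ g(P+D₀) = P·r − D₀
g = (P·r − D₀)/(P + D₀) = (345,752.16×0.13 − 11,700.00) / (345,752.16 + 11,700.00) = 0.093013

9.30%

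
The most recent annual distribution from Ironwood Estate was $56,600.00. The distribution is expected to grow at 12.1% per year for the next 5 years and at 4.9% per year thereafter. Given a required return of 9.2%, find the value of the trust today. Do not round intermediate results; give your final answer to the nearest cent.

$1880482.94

D_1 = 63448.60000
D_2 = 71125.88060
D_3 = 79732.11215
D_4 = 89379.69772
D_5 = 100194.64115
Terminal value at year 5: TV = D_5×(1+g_2)/(r−g_2) = 105104.17856/0.043 = 2444283.22241
P_0 = D_1/(1+r)^1 + D_2/(1+r)^2 + D_3/(1+r)^3 + D_4/(1+r)^4 + D_5/(1+r)^5 + TV/(1+r)^5
    = 58103.11355 + 59646.14496 + 61230.15430 + 62856.22983 + 64525.48868 + 1574121.80519 = 1880482.93651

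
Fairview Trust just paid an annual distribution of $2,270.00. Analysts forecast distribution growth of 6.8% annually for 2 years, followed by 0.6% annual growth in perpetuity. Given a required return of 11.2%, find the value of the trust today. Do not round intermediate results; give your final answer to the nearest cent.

D_1 = 2424.36000
D_2 = 2589.21648
Terminal value at year 2: TV = D_2×(1+g_2)/(r−g_2) = 2604.75178/0.106 = 24573.12999
P_0 = D_1/(1+r)^1 + D_2/(1+r)^2 + TV/(1+r)^2
    = 2180.17986 + 2093.91375 + 19872.42669 = 24146.52029

$24146.52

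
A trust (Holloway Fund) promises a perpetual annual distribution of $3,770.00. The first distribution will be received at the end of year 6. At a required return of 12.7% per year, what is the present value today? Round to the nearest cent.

$16327.44

Value at end of year 5: C / r = $3,770.00 / 0.127 = $29,685.0394
Discount to today: PV = $29,685.0394 / (1 + 0.127)^5 = $29,685.0394 / 1.818108 = $16,327.44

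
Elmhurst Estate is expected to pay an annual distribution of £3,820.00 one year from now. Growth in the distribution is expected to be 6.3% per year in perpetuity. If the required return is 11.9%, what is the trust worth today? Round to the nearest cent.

£68214.29

Growing perpetuity: P = D₁ / (r − g) = £3,820.0000 / (0.119 − 0.063) = £68,214.29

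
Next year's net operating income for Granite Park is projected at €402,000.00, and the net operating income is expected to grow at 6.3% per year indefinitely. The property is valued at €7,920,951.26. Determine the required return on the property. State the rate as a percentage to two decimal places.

11.38%

P = D₁/(r − g) ⇒ r = D₁/P + g = €402,000.0000/€7,920,951.26 + 0.063 = 0.050751 + 0.063 = 0.113751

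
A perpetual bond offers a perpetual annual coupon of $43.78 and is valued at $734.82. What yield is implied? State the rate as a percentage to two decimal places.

5.96%

P = C/r ⇒ r = C/P = $43.78/$734.82 = 0.059579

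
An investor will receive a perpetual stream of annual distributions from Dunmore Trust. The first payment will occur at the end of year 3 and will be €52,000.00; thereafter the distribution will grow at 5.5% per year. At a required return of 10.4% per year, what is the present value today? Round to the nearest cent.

Value at end of year 2: C₁ / (r − g) = €52,000.00 / (0.104 − 0.055) = €1,061,224.4898
Discount to today: PV = €1,061,224.4898 / (1 + 0.104)^2 = €1,061,224.4898 / 1.218816 = €870,701.15

€870701.15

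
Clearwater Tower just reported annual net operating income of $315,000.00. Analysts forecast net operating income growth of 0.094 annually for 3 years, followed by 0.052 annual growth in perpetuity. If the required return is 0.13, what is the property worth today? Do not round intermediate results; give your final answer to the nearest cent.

$4741268.82

D_1 = 344610.00000
D_2 = 377003.34000
D_3 = 412441.65396
Terminal value at year 3: TV = D_3×(1+g_2)/(r−g_2) = 433888.61997/0.078 = 5562674.61495
P_0 = D_1/(1+r)^1 + D_2/(1+r)^2 + D_3/(1+r)^3 + TV/(1+r)^3
    = 304964.60177 + 295248.91534 + 285842.75521 + 3855212.54459 = 4741268.81691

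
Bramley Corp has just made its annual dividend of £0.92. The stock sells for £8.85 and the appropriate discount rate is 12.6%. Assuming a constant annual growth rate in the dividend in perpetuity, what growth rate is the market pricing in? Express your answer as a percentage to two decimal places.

2.00%

P = D₀(1+g)/(r−g) ⇒ P(r−g) = D₀(1+g) ⇒ g(P+D₀) = P·r − D₀
g = (P·r − D₀)/(P + D₀) = (£8.85×0.126 − £0.92) / (£8.85 + £0.92) = 0.019969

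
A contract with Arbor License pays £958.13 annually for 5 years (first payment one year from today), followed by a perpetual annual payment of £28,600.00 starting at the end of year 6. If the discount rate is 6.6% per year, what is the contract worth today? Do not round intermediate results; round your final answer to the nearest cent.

PV of 5-year annuity: £958.13 × [1 − (1+0.066)^−5] / 0.066 = 3970.95821
Perpetuity value at year 5: £28,600.00 / 0.066 = 433333.33333
PV of perpetuity: 433333.33333 / (1+0.066)^5 = 314800.97888
Total PV = 3970.95821 + 314800.97888 = 318771.93709

£318771.94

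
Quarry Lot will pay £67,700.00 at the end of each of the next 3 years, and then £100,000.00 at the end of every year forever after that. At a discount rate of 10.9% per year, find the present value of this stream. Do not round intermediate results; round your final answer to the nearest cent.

PV of 3-year annuity: £67,700.00 × [1 − (1+0.109)^−3] / 0.109 = 165727.64957
Perpetuity value at year 3: £100,000.00 / 0.109 = 917431.19266
PV of perpetuity: 917431.19266 / (1+0.109)^3 = 672634.07366
Total PV = 165727.64957 + 672634.07366 = 838361.72322

£838361.72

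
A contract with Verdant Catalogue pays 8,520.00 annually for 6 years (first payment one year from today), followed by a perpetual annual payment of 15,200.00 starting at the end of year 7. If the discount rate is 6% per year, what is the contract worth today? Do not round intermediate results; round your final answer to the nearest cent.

220485.61

PV of 6-year annuity: 8,520.00 × [1 − (1+0.06)^−6] / 0.06 = 41895.60326
Perpetuity value at year 6: 15,200.00 / 0.06 = 253333.33333
PV of perpetuity: 253333.33333 / (1+0.06)^6 = 178590.00358
Total PV = 41895.60326 + 178590.00358 = 220485.60684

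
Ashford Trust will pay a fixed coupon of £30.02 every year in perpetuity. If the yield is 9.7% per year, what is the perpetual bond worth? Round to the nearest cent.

Level perpetuity: PV = C / r = £30.02 / 0.097 = £309.48

£309.48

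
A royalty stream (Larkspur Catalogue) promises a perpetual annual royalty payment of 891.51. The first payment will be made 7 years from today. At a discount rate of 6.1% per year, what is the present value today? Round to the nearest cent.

10244.81

Value at end of year 6: C / r = 891.51 / 0.061 = 14,614.9180
Discount to today: PV = 14,614.9180 / (1 + 0.061)^6 = 14,614.9180 / 1.426567 = 10,244.81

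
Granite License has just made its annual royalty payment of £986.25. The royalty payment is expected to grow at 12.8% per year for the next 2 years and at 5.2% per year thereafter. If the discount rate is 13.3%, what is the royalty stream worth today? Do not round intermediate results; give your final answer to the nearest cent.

D_1 = 1112.49000
D_2 = 1254.88872
Terminal value at year 2: TV = D_2×(1+g_2)/(r−g_2) = 1320.14293/0.081 = 16298.06091
P_0 = D_1/(1+r)^1 + D_2/(1+r)^2 + TV/(1+r)^2
    = 981.89762 + 977.56444 + 12696.26904 = 14655.73110

£14655.73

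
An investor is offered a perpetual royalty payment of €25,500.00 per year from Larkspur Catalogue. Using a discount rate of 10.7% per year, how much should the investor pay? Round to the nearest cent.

Level perpetuity: PV = C / r = €25,500.00 / 0.107 = €238,317.76

€238317.76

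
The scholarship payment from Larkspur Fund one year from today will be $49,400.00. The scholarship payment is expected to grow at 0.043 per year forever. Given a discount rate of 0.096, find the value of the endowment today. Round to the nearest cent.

$932075.47

Growing perpetuity: P = D₁ / (r − g) = $49,400.0000 / (0.096 − 0.043) = $932,075.47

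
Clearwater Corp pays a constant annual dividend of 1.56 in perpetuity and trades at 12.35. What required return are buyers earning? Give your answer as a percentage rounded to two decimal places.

12.63%

P = C/r ⇒ r = C/P = 1.56/12.35 = 0.126316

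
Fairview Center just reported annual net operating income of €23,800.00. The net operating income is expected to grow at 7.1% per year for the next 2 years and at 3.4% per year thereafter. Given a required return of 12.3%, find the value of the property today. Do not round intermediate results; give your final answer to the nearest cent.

€295838.47

D_1 = 25489.80000
D_2 = 27299.57580
Terminal value at year 2: TV = D_2×(1+g_2)/(r−g_2) = 28227.76138/0.089 = 317165.85817
P_0 = D_1/(1+r)^1 + D_2/(1+r)^2 + TV/(1+r)^2
    = 22697.95191 + 21646.93366 + 251493.58882 = 295838.47439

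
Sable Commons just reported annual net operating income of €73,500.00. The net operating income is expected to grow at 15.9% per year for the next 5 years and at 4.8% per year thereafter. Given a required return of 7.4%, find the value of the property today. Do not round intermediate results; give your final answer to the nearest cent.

€4800345.29

D_1 = 85186.50000
D_2 = 98731.15350
D_3 = 114429.40691
D_4 = 132623.68260
D_5 = 153710.84814
Terminal value at year 5: TV = D_5×(1+g_2)/(r−g_2) = 161088.96885/0.026 = 6195729.57113
P_0 = D_1/(1+r)^1 + D_2/(1+r)^2 + D_3/(1+r)^3 + D_4/(1+r)^4 + D_5/(1+r)^5 + TV/(1+r)^5
    = 79317.03911 + 85594.45840 + 92368.69394 + 99679.06543 + 107568.00450 + 4335818.02759 = 4800345.28897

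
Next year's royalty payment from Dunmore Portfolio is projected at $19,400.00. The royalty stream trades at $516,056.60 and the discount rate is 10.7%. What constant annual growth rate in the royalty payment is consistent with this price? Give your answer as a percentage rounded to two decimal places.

6.94%

P = D₁/(r−g) ⇒ g = r − D₁/P = 0.107 − $19,400.00/$516,056.60 = 0.069407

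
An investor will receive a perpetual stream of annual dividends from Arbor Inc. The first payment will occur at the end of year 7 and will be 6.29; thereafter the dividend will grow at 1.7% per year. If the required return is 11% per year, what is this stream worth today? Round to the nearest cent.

36.16

Value at end of year 6: C₁ / (r − g) = 6.29 / (0.11 − 0.017) = 67.6344
Discount to today: PV = 67.6344 / (1 + 0.11)^6 = 67.6344 / 1.870415 = 36.16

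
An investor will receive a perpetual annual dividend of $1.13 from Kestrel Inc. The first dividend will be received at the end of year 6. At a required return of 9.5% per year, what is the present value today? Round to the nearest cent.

Value at end of year 5: C / r = $1.13 / 0.095 = $11.8947
Discount to today: PV = $11.8947 / (1 + 0.095)^5 = $11.8947 / 1.574239 = $7.56

$7.56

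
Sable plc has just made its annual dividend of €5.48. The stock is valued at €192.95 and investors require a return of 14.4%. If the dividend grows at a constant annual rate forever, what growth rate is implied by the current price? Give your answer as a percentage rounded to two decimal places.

11.24%

P = D₀(1+g)/(r−g) ⇒ P(r−g) = D₀(1+g) ⇒ g(P+D₀) = P·r − D₀
g = (P·r − D₀)/(P + D₀) = (€192.95×0.144 − €5.48) / (€192.95 + €5.48) = 0.112406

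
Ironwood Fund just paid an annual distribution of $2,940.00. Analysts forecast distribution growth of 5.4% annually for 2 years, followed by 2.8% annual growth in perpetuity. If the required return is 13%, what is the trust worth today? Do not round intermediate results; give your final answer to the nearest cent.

D_1 = 3098.76000
D_2 = 3266.09304
Terminal value at year 2: TV = D_2×(1+g_2)/(r−g_2) = 3357.54365/0.102 = 32917.09456
P_0 = D_1/(1+r)^1 + D_2/(1+r)^2 + TV/(1+r)^2
    = 2742.26549 + 2557.82993 + 25778.91343 = 31079.00885

$31079.01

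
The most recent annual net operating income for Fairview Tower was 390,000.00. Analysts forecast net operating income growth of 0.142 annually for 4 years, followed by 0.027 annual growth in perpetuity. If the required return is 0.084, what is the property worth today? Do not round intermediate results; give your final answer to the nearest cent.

D_1 = 445380.00000
D_2 = 508623.96000
D_3 = 580848.56232
D_4 = 663329.05817
Terminal value at year 4: TV = D_4×(1+g_2)/(r−g_2) = 681238.94274/0.057 = 11951560.39895
P_0 = D_1/(1+r)^1 + D_2/(1+r)^2 + D_3/(1+r)^3 + D_4/(1+r)^4 + TV/(1+r)^4
    = 410867.15867 + 432850.82583 + 456010.74087 + 480409.83955 + 8655805.35469 = 10435943.91961

10435943.92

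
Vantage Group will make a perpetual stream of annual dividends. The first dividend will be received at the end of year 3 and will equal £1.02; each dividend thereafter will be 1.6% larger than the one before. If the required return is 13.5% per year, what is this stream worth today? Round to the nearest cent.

£6.65

Value at end of year 2: C₁ / (r − g) = £1.02 / (0.135 − 0.016) = £8.5714
Discount to today: PV = £8.5714 / (1 + 0.135)^2 = £8.5714 / 1.288225 = £6.65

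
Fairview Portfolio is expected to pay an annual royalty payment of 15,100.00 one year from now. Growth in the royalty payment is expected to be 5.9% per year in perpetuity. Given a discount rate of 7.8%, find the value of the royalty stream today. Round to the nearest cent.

794736.84

Growing perpetuity: P = D₁ / (r − g) = 15,100.0000 / (0.078 − 0.059) = 794,736.84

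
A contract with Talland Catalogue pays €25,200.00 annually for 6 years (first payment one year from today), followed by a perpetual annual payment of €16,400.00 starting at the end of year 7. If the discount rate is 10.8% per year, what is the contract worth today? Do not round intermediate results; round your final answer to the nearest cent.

PV of 6-year annuity: €25,200.00 × [1 − (1+0.108)^−6] / 0.108 = 107226.61537
Perpetuity value at year 6: €16,400.00 / 0.108 = 151851.85185
PV of perpetuity: 151851.85185 / (1+0.108)^6 = 82069.45137
Total PV = 107226.61537 + 82069.45137 = 189296.06674

€189296.07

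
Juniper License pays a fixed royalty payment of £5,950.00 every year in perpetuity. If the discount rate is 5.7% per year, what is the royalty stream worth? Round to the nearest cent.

Level perpetuity: PV = C / r = £5,950.00 / 0.057 = £104,385.96

£104385.96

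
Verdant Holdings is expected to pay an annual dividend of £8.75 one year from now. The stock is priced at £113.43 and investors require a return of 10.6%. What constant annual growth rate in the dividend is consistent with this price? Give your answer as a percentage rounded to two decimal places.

P = D₁/(r−g) ⇒ g = r − D₁/P = 0.106 − £8.75/£113.43 = 0.028860

2.89%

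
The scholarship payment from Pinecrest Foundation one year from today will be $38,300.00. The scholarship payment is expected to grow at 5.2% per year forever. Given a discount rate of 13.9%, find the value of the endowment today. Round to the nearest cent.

$440229.89

Growing perpetuity: P = D₁ / (r − g) = $38,300.0000 / (0.139 − 0.052) = $440,229.89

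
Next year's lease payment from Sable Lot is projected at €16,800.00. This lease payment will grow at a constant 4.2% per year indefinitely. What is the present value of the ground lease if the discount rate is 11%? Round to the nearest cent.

Growing perpetuity: P = D₁ / (r − g) = €16,800.0000 / (0.11 − 0.042) = €247,058.82

€247058.82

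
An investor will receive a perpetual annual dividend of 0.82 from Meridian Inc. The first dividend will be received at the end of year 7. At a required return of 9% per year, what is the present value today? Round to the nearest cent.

Value at end of year 6: C / r = 0.82 / 0.09 = 9.1111
Discount to today: PV = 9.1111 / (1 + 0.09)^6 = 9.1111 / 1.677100 = 5.43

5.43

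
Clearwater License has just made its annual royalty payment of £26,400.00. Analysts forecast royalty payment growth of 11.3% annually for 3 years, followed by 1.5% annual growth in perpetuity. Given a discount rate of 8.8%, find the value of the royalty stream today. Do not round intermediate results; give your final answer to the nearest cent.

£475853.58

D_1 = 29383.20000
D_2 = 32703.50160
D_3 = 36398.99728
Terminal value at year 3: TV = D_3×(1+g_2)/(r−g_2) = 36944.98224/0.073 = 506095.64712
P_0 = D_1/(1+r)^1 + D_2/(1+r)^2 + D_3/(1+r)^3 + TV/(1+r)^3
    = 27006.61765 + 27627.17412 + 28261.98970 + 392957.80200 = 475853.58347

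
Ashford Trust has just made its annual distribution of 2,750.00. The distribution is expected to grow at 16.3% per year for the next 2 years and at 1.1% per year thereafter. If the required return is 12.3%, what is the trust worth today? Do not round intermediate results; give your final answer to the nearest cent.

32420.88

D_1 = 3198.25000
D_2 = 3719.56475
Terminal value at year 2: TV = D_2×(1+g_2)/(r−g_2) = 3760.47996/0.112 = 33575.71395
P_0 = D_1/(1+r)^1 + D_2/(1+r)^2 + TV/(1+r)^2
    = 2847.95191 + 2949.39277 + 26623.53649 = 32420.88117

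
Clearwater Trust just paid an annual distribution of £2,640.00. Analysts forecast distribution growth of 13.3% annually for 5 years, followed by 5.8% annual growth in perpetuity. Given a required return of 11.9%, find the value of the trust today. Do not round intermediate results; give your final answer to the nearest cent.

£62429.57

D_1 = 2991.12000
D_2 = 3388.93896
D_3 = 3839.66784
D_4 = 4350.34366
D_5 = 4928.93937
Terminal value at year 5: TV = D_5×(1+g_2)/(r−g_2) = 5214.81786/0.061 = 85488.81730
P_0 = D_1/(1+r)^1 + D_2/(1+r)^2 + D_3/(1+r)^3 + D_4/(1+r)^4 + D_5/(1+r)^5 + TV/(1+r)^5
    = 2673.02949 + 2706.47222 + 2740.33335 + 2774.61813 + 2809.33185 + 48725.78855 = 62429.57360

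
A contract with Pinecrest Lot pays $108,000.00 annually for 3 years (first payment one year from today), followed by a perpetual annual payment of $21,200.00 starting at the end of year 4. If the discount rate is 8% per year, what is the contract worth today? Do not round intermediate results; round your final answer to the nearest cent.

$488692.02

PV of 3-year annuity: $108,000.00 × [1 − (1+0.08)^−3] / 0.08 = 278326.47462
Perpetuity value at year 3: $21,200.00 / 0.08 = 265000.00000
PV of perpetuity: 265000.00000 / (1+0.08)^3 = 210365.54387
Total PV = 278326.47462 + 210365.54387 = 488692.01849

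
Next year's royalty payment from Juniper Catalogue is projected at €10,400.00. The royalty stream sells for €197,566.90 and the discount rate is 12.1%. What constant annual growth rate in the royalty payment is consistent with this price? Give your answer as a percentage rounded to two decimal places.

P = D₁/(r−g) ⇒ g = r − D₁/P = 0.121 − €10,400.00/€197,566.90 = 0.068360

6.84%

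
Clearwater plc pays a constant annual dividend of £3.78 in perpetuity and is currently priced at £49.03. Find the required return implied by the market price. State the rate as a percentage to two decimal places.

7.71%

P = C/r ⇒ r = C/P = £3.78/£49.03 = 0.077096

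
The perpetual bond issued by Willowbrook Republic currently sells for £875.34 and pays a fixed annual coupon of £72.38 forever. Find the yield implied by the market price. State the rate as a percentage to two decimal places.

P = C/r ⇒ r = C/P = £72.38/£875.34 = 0.082688

8.27%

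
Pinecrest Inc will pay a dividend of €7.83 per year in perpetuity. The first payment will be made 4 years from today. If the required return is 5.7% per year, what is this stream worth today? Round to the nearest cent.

Value at end of year 3: C / r = €7.83 / 0.057 = €137.3684
Discount to today: PV = €137.3684 / (1 + 0.057)^3 = €137.3684 / 1.180932 = €116.32

€116.32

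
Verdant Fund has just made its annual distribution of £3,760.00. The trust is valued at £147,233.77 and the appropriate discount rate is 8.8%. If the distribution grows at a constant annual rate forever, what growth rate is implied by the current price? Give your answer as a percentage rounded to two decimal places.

P = D₀(1+g)/(r−g) ⇒ P(r−g) = D₀(1+g) ⇒ g(P+D₀) = P·r − D₀
g = (P·r − D₀)/(P + D₀) = (£147,233.77×0.088 − £3,760.00) / (£147,233.77 + £3,760.00) = 0.060907

6.09%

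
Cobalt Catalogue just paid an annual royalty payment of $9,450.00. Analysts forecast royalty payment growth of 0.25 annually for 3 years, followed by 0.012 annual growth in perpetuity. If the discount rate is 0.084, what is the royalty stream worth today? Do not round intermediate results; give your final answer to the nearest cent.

$241620.85

D_1 = 11812.50000
D_2 = 14765.62500
D_3 = 18457.03125
Terminal value at year 3: TV = D_3×(1+g_2)/(r−g_2) = 18678.51562/0.072 = 259423.82812
P_0 = D_1/(1+r)^1 + D_2/(1+r)^2 + D_3/(1+r)^3 + TV/(1+r)^3
    = 10897.14022 + 12565.89048 + 14490.18736 + 203667.63342 = 241620.85147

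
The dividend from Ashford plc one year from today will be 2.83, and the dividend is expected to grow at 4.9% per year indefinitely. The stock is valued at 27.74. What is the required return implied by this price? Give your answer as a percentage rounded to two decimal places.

15.10%

P = D₁/(r − g) ⇒ r = D₁/P + g = 2.8300/27.74 + 0.049 = 0.102019 + 0.049 = 0.151019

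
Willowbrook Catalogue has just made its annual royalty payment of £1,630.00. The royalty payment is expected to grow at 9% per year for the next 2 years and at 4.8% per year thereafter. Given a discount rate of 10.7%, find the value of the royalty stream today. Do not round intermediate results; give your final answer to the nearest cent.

£31256.08

D_1 = 1776.70000
D_2 = 1936.60300
Terminal value at year 2: TV = D_2×(1+g_2)/(r−g_2) = 2029.55994/0.059 = 34399.32108
P_0 = D_1/(1+r)^1 + D_2/(1+r)^2 + TV/(1+r)^2
    = 1604.96838 + 1580.32117 + 28070.78963 = 31256.07919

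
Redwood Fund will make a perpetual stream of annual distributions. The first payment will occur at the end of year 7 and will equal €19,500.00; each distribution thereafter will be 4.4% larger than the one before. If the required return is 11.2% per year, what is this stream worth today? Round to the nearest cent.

€151669.05

Value at end of year 6: C₁ / (r − g) = €19,500.00 / (0.112 − 0.044) = €286,764.7059
Discount to today: PV = €286,764.7059 / (1 + 0.112)^6 = €286,764.7059 / 1.890727 = €151,669.05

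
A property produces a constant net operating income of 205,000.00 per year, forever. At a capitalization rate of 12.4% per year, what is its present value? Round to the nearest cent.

Level perpetuity: PV = C / r = 205,000.00 / 0.124 = 1,653,225.81

1653225.81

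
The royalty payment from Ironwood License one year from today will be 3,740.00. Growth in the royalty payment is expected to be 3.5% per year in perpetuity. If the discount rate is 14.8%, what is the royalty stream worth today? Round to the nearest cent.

33097.35

Growing perpetuity: P = D₁ / (r − g) = 3,740.0000 / (0.148 − 0.035) = 33,097.35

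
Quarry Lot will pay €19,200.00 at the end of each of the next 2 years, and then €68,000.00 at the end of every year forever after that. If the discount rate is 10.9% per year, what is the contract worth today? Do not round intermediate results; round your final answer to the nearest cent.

€540170.97

PV of 2-year annuity: €19,200.00 × [1 − (1+0.109)^−2] / 0.109 = 32924.16096
Perpetuity value at year 2: €68,000.00 / 0.109 = 623853.21101
PV of perpetuity: 623853.21101 / (1+0.109)^2 = 507246.80763
Total PV = 32924.16096 + 507246.80763 = 540170.96858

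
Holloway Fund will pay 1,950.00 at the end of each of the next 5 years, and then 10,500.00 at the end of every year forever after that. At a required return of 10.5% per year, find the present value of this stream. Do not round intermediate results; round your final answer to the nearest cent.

67998.56

PV of 5-year annuity: 1,950.00 × [1 − (1+0.105)^−5] / 0.105 = 7298.57354
Perpetuity value at year 5: 10,500.00 / 0.105 = 100000.00000
PV of perpetuity: 100000.00000 / (1+0.105)^5 = 60699.98865
Total PV = 7298.57354 + 60699.98865 = 67998.56219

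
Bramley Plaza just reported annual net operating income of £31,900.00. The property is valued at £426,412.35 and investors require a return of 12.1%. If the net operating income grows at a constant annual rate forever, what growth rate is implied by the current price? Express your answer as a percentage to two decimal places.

4.30%

P = D₀(1+g)/(r−g) ⇒ P(r−g) = D₀(1+g) ⇒ g(P+D₀) = P·r − D₀
g = (P·r − D₀)/(P + D₀) = (£426,412.35×0.121 − £31,900.00) / (£426,412.35 + £31,900.00) = 0.042975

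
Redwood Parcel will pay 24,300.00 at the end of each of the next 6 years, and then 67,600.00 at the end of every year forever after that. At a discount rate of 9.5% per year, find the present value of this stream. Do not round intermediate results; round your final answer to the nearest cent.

520200.51

PV of 6-year annuity: 24,300.00 × [1 − (1+0.095)^−6] / 0.095 = 107401.75663
Perpetuity value at year 6: 67,600.00 / 0.095 = 711578.94737
PV of perpetuity: 711578.94737 / (1+0.095)^6 = 412798.75196
Total PV = 107401.75663 + 412798.75196 = 520200.50860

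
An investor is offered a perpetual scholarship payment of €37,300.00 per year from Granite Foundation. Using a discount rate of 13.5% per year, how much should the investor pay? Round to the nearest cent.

€276296.30

Level perpetuity: PV = C / r = €37,300.00 / 0.135 = €276,296.30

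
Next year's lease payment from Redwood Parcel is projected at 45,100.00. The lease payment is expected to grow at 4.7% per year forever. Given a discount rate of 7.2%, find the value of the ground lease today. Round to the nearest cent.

1804000.00

Growing perpetuity: P = D₁ / (r − g) = 45,100.0000 / (0.072 − 0.047) = 1,804,000.00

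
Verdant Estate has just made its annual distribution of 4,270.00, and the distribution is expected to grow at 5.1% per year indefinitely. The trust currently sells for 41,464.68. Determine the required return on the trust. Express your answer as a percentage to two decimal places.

15.92%

D₁ = 4,270.00 × 1.051 = 4,487.7700
P = D₁/(r − g) ⇒ r = D₁/P + g = 4,487.7700/41,464.68 + 0.051 = 0.108231 + 0.051 = 0.159231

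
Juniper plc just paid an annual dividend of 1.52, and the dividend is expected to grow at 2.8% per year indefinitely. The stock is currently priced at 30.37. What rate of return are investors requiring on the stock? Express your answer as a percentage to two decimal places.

7.95%

D₁ = 1.52 × 1.028 = 1.5626
P = D₁/(r − g) ⇒ r = D₁/P + g = 1.5626/30.37 + 0.028 = 0.051451 + 0.028 = 0.079451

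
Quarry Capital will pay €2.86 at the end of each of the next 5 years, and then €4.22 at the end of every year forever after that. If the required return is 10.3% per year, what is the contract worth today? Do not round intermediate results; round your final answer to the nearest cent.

€35.85

PV of 5-year annuity: €2.86 × [1 − (1+0.103)^−5] / 0.103 = 10.75907
Perpetuity value at year 5: €4.22 / 0.103 = 40.97087
PV of perpetuity: 40.97087 / (1+0.103)^5 = 25.09560
Total PV = 10.75907 + 25.09560 = 35.85467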